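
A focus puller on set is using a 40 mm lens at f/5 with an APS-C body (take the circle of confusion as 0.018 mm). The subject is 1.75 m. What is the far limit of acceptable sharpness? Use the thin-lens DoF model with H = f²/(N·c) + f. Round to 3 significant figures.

1.94 m

Hyperfocal distance H = f²/(N·c) + f = 40²/(5 × 0.018) + 40 = 1600/0.09 + 40 ≈ 17817.8 mm ≈ 17.82 m.
Far limit Df = s·(H − f)/(H − s) = 1750 × (17817.8 − 40) / (17817.8 − 1750) = 1750 × 17777.8 / 16067.8 ≈ 1936.2 mm ≈ 1.94 m.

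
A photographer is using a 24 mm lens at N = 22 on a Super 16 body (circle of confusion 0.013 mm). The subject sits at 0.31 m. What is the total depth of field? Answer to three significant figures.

89.9 mm

Hyperfocal distance H = f²/(N·c) + f = 24²/(22 × 0.013) + 24 = 576/0.286 + 24 ≈ 2038.0 mm ≈ 2.038 m.
Near limit Dn = s·(H − f)/(H + s − 2f) = 310 × (2038.0 − 24) / (2038.0 + 310 − 2 × 24) = 310 × 2014.0 / 2300.0 ≈ 271.452 mm.
Far limit Df = s·(H − f)/(H − s) = 310 × (2038.0 − 24) / (2038.0 − 310) = 310 × 2014.0 / 1728.0 ≈ 361.308 mm.
Depth of field = Df − Dn = 361.308 − 271.452 ≈ 89.856 mm.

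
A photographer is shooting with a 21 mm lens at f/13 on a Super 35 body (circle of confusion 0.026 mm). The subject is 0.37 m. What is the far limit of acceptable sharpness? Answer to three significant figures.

Hyperfocal distance H = f²/(N·c) + f = 21²/(13 × 0.026) + 21 = 441/0.338 + 21 ≈ 1325.7 mm ≈ 1.326 m.
Far limit Df = s·(H − f)/(H − s) = 370 × (1325.7 − 21) / (1325.7 − 370) = 370 × 1304.7 / 955.7 ≈ 505.11 mm ≈ 0.505 m.

0.505 m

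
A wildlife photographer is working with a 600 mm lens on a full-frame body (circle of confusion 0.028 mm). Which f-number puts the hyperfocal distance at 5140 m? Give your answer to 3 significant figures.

Rearrange H = f²/(N·c) + f for N: N = f² / ((H − f)·c).
N = 600² / ((5140000 − 600) × 0.028) = 360000 / 143903 ≈ 2.50.

f/2.50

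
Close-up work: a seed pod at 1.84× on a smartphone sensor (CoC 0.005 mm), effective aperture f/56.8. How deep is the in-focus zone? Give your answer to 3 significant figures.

0.168 mm

At magnification m, DoF ≈ 2·N_eff·c/m² = 2 × 56.8 × 0.005 / 1.84² = 0.568 / 3.386 ≈ 0.168 mm.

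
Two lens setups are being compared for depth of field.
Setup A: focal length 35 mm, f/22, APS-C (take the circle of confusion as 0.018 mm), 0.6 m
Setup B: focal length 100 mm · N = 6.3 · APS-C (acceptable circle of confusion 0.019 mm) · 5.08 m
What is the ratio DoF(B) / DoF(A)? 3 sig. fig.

2.68

Setup A: H = 35²/(22×0.018) + 35 ≈ 3128.4 mm; DoF = Df − Dn = 734.08 − 507.34 ≈ 226.74 mm.
Setup B: H = 100²/(6.3×0.019) + 100 ≈ 83642.2 mm; DoF = Df − Dn = 5402.02 − 4794.21 ≈ 607.81 mm.
Ratio = 607.81 / 226.74 ≈ 2.68.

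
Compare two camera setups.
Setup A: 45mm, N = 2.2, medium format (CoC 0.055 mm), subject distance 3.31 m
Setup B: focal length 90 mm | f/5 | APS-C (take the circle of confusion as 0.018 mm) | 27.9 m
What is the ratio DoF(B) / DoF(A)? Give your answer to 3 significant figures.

Setup A: H = 45²/(2.2×0.055) + 45 ≈ 16780.5 mm; DoF = Df − Dn = 4112.3 − 2769.7 ≈ 1342.6 mm.
Setup B: H = 90²/(5×0.018) + 90 ≈ 90090.0 mm; DoF = Df − Dn = 40376 − 21314 ≈ 19062 mm.
Ratio = 19062 / 1342.6 ≈ 14.2.

14.2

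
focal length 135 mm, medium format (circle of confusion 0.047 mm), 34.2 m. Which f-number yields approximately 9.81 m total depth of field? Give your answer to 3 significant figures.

Write h = H − f = f²/(N·c). The thin-lens limits are Dn = s·h/(h + (s−f)) and Df = s·h/(h − (s−f)), so DoF = Df − Dn = 2·s·(s−f)·h / (h² − (s−f)²).
That is a quadratic in h: DoF·h² − 2·s·(s−f)·h − DoF·(s−f)² = 0 ⇒ h = (s−f)·(s + √(s² + DoF²)) / DoF = 34065 × (34200 + √(34200² + 9810²)) / 9810 = 34065 × (34200 + 35579.2) / 9810 ≈ 242307 mm.
Then N = f²/(c·h) = 135² / (0.047 × 242307) = 18225 / 11388 ≈ 1.60.

f/1.60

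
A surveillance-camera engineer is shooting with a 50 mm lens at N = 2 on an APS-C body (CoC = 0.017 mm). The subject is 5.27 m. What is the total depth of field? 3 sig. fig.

Hyperfocal distance H = f²/(N·c) + f = 50²/(2 × 0.017) + 50 = 2500/0.034 + 50 ≈ 73579.4 mm ≈ 73.58 m.
Near limit Dn = s·(H − f)/(H + s − 2f) = 5270 × (73579.4 − 50) / (73579.4 + 5270 − 2 × 50) = 5270 × 73529.4 / 78749.4 ≈ 4920.67 mm.
Far limit Df = s·(H − f)/(H − s) = 5270 × (73579.4 − 50) / (73579.4 − 5270) = 5270 × 73529.4 / 68309.4 ≈ 5672.72 mm.
Depth of field = Df − Dn = 5672.72 − 4920.67 ≈ 752.05 mm ≈ 0.752 m.

0.752 m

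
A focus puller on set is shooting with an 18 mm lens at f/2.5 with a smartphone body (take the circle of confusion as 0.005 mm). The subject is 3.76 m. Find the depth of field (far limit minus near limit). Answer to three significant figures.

Hyperfocal distance H = f²/(N·c) + f = 18²/(2.5 × 0.005) + 18 = 324/0.0125 + 18 ≈ 25938.0 mm ≈ 25.94 m.
Near limit Dn = s·(H − f)/(H + s − 2f) = 3760 × (25938.0 − 18) / (25938.0 + 3760 − 2 × 18) = 3760 × 25920.0 / 29662.0 ≈ 3285.7 mm.
Far limit Df = s·(H − f)/(H − s) = 3760 × (25938.0 − 18) / (25938.0 − 3760) = 3760 × 25920.0 / 22178.0 ≈ 4394.4 mm.
Depth of field = Df − Dn = 4394.4 − 3285.7 ≈ 1108.7 mm ≈ 1.11 m.

1.11 m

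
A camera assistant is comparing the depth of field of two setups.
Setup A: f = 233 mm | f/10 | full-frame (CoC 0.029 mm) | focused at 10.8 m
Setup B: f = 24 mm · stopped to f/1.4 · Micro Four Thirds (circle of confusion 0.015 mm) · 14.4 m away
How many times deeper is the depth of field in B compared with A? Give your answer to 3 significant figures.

17.0

Setup A: H = 233²/(10×0.029) + 233 ≈ 187436.4 mm; DoF = Df − Dn = 11446.1 − 10222.9 ≈ 1223.2 mm.
Setup B: H = 24²/(1.4×0.015) + 24 ≈ 27452.6 mm; DoF = Df − Dn = 30260 − 9448 ≈ 20812 mm.
Ratio = 20812 / 1223.2 ≈ 17.0.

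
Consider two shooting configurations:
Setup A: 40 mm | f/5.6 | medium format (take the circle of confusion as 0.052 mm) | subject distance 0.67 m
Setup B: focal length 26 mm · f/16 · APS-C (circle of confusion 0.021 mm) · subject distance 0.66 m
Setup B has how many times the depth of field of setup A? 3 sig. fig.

Setup A: H = 40²/(5.6×0.052) + 40 ≈ 5534.5 mm; DoF = Df − Dn = 756.77 − 601.08 ≈ 155.69 mm.
Setup B: H = 26²/(16×0.021) + 26 ≈ 2037.9 mm; DoF = Df − Dn = 963.68 − 501.85 ≈ 461.83 mm.
Ratio = 461.83 / 155.69 ≈ 2.97.

2.97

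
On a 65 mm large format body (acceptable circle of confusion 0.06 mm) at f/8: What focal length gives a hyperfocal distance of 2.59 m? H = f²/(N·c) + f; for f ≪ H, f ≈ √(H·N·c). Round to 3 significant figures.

35.0 mm

From H = f²/(N·c) + f, with f ≪ H: f ≈ √(H·N·c) = √(2590 × 8 × 0.06) = √1243.2 ≈ 35.26 mm.
Exact: f² + N·c·f − N·c·H = 0 ⇒ f = (−N·c + √((N·c)² + 4·N·c·H))/2 = (−0.48 + √4973.0)/2 ≈ 35.020 mm ≈ 35.0 mm.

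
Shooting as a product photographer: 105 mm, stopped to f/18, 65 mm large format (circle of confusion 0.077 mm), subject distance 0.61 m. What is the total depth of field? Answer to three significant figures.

Hyperfocal distance H = f²/(N·c) + f = 105²/(18 × 0.077) + 105 = 11025/1.386 + 105 ≈ 8059.5 mm ≈ 8.060 m.
Near limit Dn = s·(H − f)/(H + s − 2f) = 610 × (8059.5 − 105) / (8059.5 + 610 − 2 × 105) = 610 × 7954.5 / 8459.5 ≈ 573.586 mm.
Far limit Df = s·(H − f)/(H − s) = 610 × (8059.5 − 105) / (8059.5 − 610) = 610 × 7954.5 / 7449.5 ≈ 651.352 mm.
Depth of field = Df − Dn = 651.352 − 573.586 ≈ 77.766 mm.

77.8 mm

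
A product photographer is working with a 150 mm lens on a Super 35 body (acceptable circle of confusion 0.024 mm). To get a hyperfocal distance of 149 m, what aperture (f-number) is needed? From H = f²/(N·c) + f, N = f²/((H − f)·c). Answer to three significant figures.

f/6.30

Rearrange H = f²/(N·c) + f for N: N = f² / ((H − f)·c).
N = 150² / ((149000 − 150) × 0.024) = 22500 / 3572 ≈ 6.30.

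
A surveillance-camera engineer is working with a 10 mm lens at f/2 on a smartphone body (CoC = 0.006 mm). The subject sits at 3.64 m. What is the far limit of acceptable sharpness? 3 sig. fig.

Hyperfocal distance H = f²/(N·c) + f = 10²/(2 × 0.006) + 10 = 100/0.012 + 10 ≈ 8343.3 mm ≈ 8.343 m.
Far limit Df = s·(H − f)/(H − s) = 3640 × (8343.3 − 10) / (8343.3 − 3640) = 3640 × 8333.3 / 4703.3 ≈ 6449.3 mm ≈ 6.45 m.

6.45 m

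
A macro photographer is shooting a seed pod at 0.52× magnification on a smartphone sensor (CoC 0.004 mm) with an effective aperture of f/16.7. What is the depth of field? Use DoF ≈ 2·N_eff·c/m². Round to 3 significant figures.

At magnification m, DoF ≈ 2·N_eff·c/m² = 2 × 16.7 × 0.004 / 0.52² = 0.1336 / 0.2704 ≈ 0.494 mm.

0.494 mm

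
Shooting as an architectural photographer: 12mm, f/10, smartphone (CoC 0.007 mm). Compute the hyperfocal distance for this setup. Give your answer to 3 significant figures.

2.07 m

Hyperfocal distance H = f²/(N·c) + f = 12²/(10 × 0.007) + 12 = 144/0.07 + 12 ≈ 2069.1 mm ≈ 2.07 m.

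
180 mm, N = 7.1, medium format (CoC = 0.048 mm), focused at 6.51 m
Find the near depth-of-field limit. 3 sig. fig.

Hyperfocal distance H = f²/(N·c) + f = 180²/(7.1 × 0.048) + 180 = 32400/0.3408 + 180 ≈ 95250.4 mm ≈ 95.25 m.
Near limit Dn = s·(H − f)/(H + s − 2f) = 6510 × (95250.4 − 180) / (95250.4 + 6510 − 2 × 180) = 6510 × 95070.4 / 101400.4 ≈ 6103.6 mm ≈ 6.10 m.

6.10 m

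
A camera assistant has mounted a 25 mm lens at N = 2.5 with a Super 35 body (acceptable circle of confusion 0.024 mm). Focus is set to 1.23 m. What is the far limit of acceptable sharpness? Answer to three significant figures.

Hyperfocal distance H = f²/(N·c) + f = 25²/(2.5 × 0.024) + 25 = 625/0.06 + 25 ≈ 10441.7 mm ≈ 10.44 m.
Far limit Df = s·(H − f)/(H − s) = 1230 × (10441.7 − 25) / (10441.7 − 1230) = 1230 × 10416.7 / 9211.7 ≈ 1390.9 mm ≈ 1.39 m.

1.39 m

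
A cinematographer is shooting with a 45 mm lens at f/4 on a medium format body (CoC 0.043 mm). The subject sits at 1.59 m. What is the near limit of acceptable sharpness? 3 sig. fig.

1.41 m

Hyperfocal distance H = f²/(N·c) + f = 45²/(4 × 0.043) + 45 = 2025/0.172 + 45 ≈ 11818.3 mm ≈ 11.82 m.
Near limit Dn = s·(H − f)/(H + s − 2f) = 1590 × (11818.3 − 45) / (11818.3 + 1590 − 2 × 45) = 1590 × 11773.3 / 13318.3 ≈ 1405.6 mm ≈ 1.41 m.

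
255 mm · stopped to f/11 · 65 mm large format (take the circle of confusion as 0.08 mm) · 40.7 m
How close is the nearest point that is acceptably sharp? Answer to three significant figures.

26.3 m

Hyperfocal distance H = f²/(N·c) + f = 255²/(11 × 0.08) + 255 = 65025/0.88 + 255 ≈ 74147.0 mm ≈ 74.15 m.
Near limit Dn = s·(H − f)/(H + s − 2f) = 40700 × (74147.0 − 255) / (74147.0 + 40700 − 2 × 255) = 40700 × 73892.0 / 114337.0 ≈ 26303 mm ≈ 26.3 m.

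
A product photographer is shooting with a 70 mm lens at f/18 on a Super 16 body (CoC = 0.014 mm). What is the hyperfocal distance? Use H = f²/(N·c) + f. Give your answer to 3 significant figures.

Hyperfocal distance H = f²/(N·c) + f = 70²/(18 × 0.014) + 70 = 4900/0.252 + 70 ≈ 19514.4 mm ≈ 19.5 m.

19.5 m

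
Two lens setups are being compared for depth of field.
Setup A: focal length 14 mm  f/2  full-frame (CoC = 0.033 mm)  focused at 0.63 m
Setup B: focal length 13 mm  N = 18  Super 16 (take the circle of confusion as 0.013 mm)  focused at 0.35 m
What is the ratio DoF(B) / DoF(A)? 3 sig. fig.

1.53

Setup A: H = 14²/(2×0.033) + 14 ≈ 2983.7 mm; DoF = Df − Dn = 794.88 − 521.77 ≈ 273.11 mm.
Setup B: H = 13²/(18×0.013) + 13 ≈ 735.2 mm; DoF = Df − Dn = 656.19 − 238.64 ≈ 417.55 mm.
Ratio = 417.55 / 273.11 ≈ 1.53.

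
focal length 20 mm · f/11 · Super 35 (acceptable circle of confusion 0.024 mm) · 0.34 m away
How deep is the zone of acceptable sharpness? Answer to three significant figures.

150 mm

Hyperfocal distance H = f²/(N·c) + f = 20²/(11 × 0.024) + 20 = 400/0.264 + 20 ≈ 1535.2 mm ≈ 1.535 m.
Near limit Dn = s·(H − f)/(H + s − 2f) = 340 × (1535.2 − 20) / (1535.2 + 340 − 2 × 20) = 340 × 1515.2 / 1835.2 ≈ 280.71 mm.
Far limit Df = s·(H − f)/(H − s) = 340 × (1535.2 − 20) / (1535.2 − 340) = 340 × 1515.2 / 1195.2 ≈ 431.03 mm.
Depth of field = Df − Dn = 431.03 − 280.71 ≈ 150.32 mm.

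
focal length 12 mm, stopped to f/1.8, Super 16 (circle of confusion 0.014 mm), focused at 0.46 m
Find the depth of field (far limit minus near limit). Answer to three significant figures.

Hyperfocal distance H = f²/(N·c) + f = 12²/(1.8 × 0.014) + 12 = 144/0.0252 + 12 ≈ 5726.3 mm ≈ 5.726 m.
Near limit Dn = s·(H − f)/(H + s − 2f) = 460 × (5726.3 − 12) / (5726.3 + 460 − 2 × 12) = 460 × 5714.3 / 6162.3 ≈ 426.558 mm.
Far limit Df = s·(H − f)/(H − s) = 460 × (5726.3 − 12) / (5726.3 − 460) = 460 × 5714.3 / 5266.3 ≈ 499.132 mm.
Depth of field = Df − Dn = 499.132 − 426.558 ≈ 72.574 mm.

72.6 mm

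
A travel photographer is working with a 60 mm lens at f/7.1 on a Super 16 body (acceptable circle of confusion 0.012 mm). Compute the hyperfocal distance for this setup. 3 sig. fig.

42.3 m

Hyperfocal distance H = f²/(N·c) + f = 60²/(7.1 × 0.012) + 60 = 3600/0.0852 + 60 ≈ 42313.5 mm ≈ 42.3 m.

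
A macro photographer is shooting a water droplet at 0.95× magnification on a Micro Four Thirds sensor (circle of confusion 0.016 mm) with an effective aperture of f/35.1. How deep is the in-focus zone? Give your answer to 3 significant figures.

At magnification m, DoF ≈ 2·N_eff·c/m² = 2 × 35.1 × 0.016 / 0.95² = 1.123 / 0.9025 ≈ 1.24 mm.

1.24 mm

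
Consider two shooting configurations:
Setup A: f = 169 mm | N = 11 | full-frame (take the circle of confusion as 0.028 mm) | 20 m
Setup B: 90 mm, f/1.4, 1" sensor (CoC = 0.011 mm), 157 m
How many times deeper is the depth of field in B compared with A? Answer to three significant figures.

Setup A: H = 169²/(11×0.028) + 169 ≈ 92899.5 mm; DoF = Df − Dn = 25440.6 − 16476.4 ≈ 8964.2 mm.
Setup B: H = 90²/(1.4×0.011) + 90 ≈ 526064.0 mm; DoF = Df − Dn = 223750 − 120925 ≈ 102825 mm.
Ratio = 102825 / 8964.2 ≈ 11.5.

11.5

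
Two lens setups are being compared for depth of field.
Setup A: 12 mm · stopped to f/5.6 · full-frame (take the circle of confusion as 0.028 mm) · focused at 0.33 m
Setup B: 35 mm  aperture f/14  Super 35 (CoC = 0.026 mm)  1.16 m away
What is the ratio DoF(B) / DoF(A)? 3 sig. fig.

Setup A: H = 12²/(5.6×0.028) + 12 ≈ 930.4 mm; DoF = Df − Dn = 504.79 − 245.12 ≈ 259.67 mm.
Setup B: H = 35²/(14×0.026) + 35 ≈ 3400.4 mm; DoF = Df − Dn = 1742.49 − 869.38 ≈ 873.11 mm.
Ratio = 873.11 / 259.67 ≈ 3.36.

3.36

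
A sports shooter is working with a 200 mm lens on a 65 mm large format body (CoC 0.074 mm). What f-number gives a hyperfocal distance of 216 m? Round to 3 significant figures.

Rearrange H = f²/(N·c) + f for N: N = f² / ((H − f)·c).
N = 200² / ((216000 − 200) × 0.074) = 40000 / 15969 ≈ 2.50.

f/2.50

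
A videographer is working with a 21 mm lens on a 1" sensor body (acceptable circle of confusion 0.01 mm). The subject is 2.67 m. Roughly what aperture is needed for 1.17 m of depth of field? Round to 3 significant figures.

Write h = H − f = f²/(N·c). The thin-lens limits are Dn = s·h/(h + (s−f)) and Df = s·h/(h − (s−f)), so DoF = Df − Dn = 2·s·(s−f)·h / (h² − (s−f)²).
That is a quadratic in h: DoF·h² − 2·s·(s−f)·h − DoF·(s−f)² = 0 ⇒ h = (s−f)·(s + √(s² + DoF²)) / DoF = 2649 × (2670 + √(2670² + 1170²)) / 1170 = 2649 × (2670 + 2915.10) / 1170 ≈ 12645 mm.
Then N = f²/(c·h) = 21² / (0.01 × 12645) = 441 / 126.45 ≈ 3.49.

f/3.49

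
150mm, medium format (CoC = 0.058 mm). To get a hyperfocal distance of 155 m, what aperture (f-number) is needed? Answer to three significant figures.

Rearrange H = f²/(N·c) + f for N: N = f² / ((H − f)·c).
N = 150² / ((155000 − 150) × 0.058) = 22500 / 8981 ≈ 2.51.

f/2.51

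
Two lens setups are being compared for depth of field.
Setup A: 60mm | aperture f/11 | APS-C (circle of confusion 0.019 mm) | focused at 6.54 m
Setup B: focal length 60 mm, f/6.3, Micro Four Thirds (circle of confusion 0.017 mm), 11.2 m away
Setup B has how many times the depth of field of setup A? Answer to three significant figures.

Setup A: H = 60²/(11×0.019) + 60 ≈ 17284.9 mm; DoF = Df − Dn = 10484.1 − 4752.2 ≈ 5731.9 mm.
Setup B: H = 60²/(6.3×0.017) + 60 ≈ 33673.4 mm; DoF = Df − Dn = 16751.8 − 8412.1 ≈ 8339.7 mm.
Ratio = 8339.7 / 5731.9 ≈ 1.45.

1.45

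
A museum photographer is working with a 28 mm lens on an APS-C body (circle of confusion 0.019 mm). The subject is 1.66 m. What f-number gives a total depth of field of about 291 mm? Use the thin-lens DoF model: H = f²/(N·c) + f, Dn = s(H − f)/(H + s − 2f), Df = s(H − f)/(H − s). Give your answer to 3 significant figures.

Write h = H − f = f²/(N·c). The thin-lens limits are Dn = s·h/(h + (s−f)) and Df = s·h/(h − (s−f)), so DoF = Df − Dn = 2·s·(s−f)·h / (h² − (s−f)²).
That is a quadratic in h: DoF·h² − 2·s·(s−f)·h − DoF·(s−f)² = 0 ⇒ h = (s−f)·(s + √(s² + DoF²)) / DoF = 1632 × (1660 + √(1660² + 291²)) / 291 = 1632 × (1660 + 1685.31) / 291 ≈ 18761 mm.
Then N = f²/(c·h) = 28² / (0.019 × 18761) = 784 / 356.47 ≈ 2.20.

f/2.20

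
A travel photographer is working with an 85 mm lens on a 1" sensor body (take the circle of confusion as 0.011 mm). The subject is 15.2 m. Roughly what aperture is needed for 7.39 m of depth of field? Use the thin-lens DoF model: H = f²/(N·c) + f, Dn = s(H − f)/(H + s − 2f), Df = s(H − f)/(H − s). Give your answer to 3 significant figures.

f/10

Write h = H − f = f²/(N·c). The thin-lens limits are Dn = s·h/(h + (s−f)) and Df = s·h/(h − (s−f)), so DoF = Df − Dn = 2·s·(s−f)·h / (h² − (s−f)²).
That is a quadratic in h: DoF·h² − 2·s·(s−f)·h − DoF·(s−f)² = 0 ⇒ h = (s−f)·(s + √(s² + DoF²)) / DoF = 15115 × (15200 + √(15200² + 7390²)) / 7390 = 15115 × (15200 + 16901.2) / 7390 ≈ 65658 mm.
Then N = f²/(c·h) = 85² / (0.011 × 65658) = 7225 / 722.23 ≈ 10.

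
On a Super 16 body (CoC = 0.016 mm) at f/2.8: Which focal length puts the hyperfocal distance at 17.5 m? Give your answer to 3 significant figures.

From H = f²/(N·c) + f, with f ≪ H: f ≈ √(H·N·c) = √(17500 × 2.8 × 0.016) = √784.00 ≈ 28.00 mm.
The +f correction barely moves this — solving exactly, f² + N·c·f − N·c·H = 0 ⇒ f = (−N·c + √((N·c)² + 4·N·c·H))/2 = (−0.0448 + √3136.0)/2 ≈ 27.978 mm, so f ≈ 28.0 mm.

28.0 mm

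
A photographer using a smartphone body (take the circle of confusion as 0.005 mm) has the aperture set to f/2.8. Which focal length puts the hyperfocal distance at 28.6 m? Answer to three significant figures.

20.0 mm

From H = f²/(N·c) + f, with f ≪ H: f ≈ √(H·N·c) = √(28600 × 2.8 × 0.005) = √400.40 ≈ 20.01 mm.
The +f correction barely moves this — solving exactly, f² + N·c·f − N·c·H = 0 ⇒ f = (−N·c + √((N·c)² + 4·N·c·H))/2 = (−0.014 + √1601.6)/2 ≈ 20.003 mm, so f ≈ 20.0 mm.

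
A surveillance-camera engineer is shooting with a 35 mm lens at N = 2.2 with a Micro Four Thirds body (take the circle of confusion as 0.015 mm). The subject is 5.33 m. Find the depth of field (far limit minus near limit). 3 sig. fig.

Hyperfocal distance H = f²/(N·c) + f = 35²/(2.2 × 0.015) + 35 = 1225/0.033 + 35 ≈ 37156.2 mm ≈ 37.16 m.
Near limit Dn = s·(H − f)/(H + s − 2f) = 5330 × (37156.2 − 35) / (37156.2 + 5330 − 2 × 35) = 5330 × 37121.2 / 42416.2 ≈ 4664.6 mm.
Far limit Df = s·(H − f)/(H − s) = 5330 × (37156.2 − 35) / (37156.2 − 5330) = 5330 × 37121.2 / 31826.2 ≈ 6216.8 mm.
Depth of field = Df − Dn = 6216.8 − 4664.6 ≈ 1552.2 mm ≈ 1.55 m.

1.55 m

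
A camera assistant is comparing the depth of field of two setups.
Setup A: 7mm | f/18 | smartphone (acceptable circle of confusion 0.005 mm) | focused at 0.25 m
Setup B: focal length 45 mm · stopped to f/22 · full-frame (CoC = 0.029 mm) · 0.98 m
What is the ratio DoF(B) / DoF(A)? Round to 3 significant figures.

Setup A: H = 7²/(18×0.005) + 7 ≈ 551.4 mm; DoF = Df − Dn = 451.53 − 172.85 ≈ 278.68 mm.
Setup B: H = 45²/(22×0.029) + 45 ≈ 3219.0 mm; DoF = Df − Dn = 1389.25 − 757.00 ≈ 632.25 mm.
Ratio = 632.25 / 278.68 ≈ 2.27.

2.27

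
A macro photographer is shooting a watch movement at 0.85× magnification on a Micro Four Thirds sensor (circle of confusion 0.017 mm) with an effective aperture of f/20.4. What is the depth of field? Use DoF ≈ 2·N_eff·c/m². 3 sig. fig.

0.960 mm

At magnification m, DoF ≈ 2·N_eff·c/m² = 2 × 20.4 × 0.017 / 0.85² = 0.6936 / 0.7225 ≈ 0.96 mm.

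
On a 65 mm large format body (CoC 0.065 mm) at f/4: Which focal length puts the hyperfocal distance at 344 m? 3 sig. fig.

299 mm

From H = f²/(N·c) + f, with f ≪ H: f ≈ √(H·N·c) = √(344000 × 4 × 0.065) = √89440 ≈ 299.1 mm.
The +f correction barely moves this — solving exactly, f² + N·c·f − N·c·H = 0 ⇒ f = (−N·c + √((N·c)² + 4·N·c·H))/2 = (−0.26 + √357760)/2 ≈ 298.94 mm, so f ≈ 299 mm.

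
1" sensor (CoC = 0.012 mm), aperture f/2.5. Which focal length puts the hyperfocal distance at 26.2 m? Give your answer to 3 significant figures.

From H = f²/(N·c) + f, with f ≪ H: f ≈ √(H·N·c) = √(26200 × 2.5 × 0.012) = √786.00 ≈ 28.04 mm.
The +f correction barely moves this — solving exactly, f² + N·c·f − N·c·H = 0 ⇒ f = (−N·c + √((N·c)² + 4·N·c·H))/2 = (−0.03 + √3144.0)/2 ≈ 28.021 mm, so f ≈ 28.0 mm.

28.0 mm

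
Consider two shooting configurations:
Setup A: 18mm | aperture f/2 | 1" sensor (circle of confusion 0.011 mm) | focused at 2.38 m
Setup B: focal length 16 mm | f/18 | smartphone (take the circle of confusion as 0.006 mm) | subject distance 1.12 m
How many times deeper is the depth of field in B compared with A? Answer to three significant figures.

1.70

Setup A: H = 18²/(2×0.011) + 18 ≈ 14745.3 mm; DoF = Df − Dn = 2834.62 − 2051.05 ≈ 783.57 mm.
Setup B: H = 16²/(18×0.006) + 16 ≈ 2386.4 mm; DoF = Df − Dn = 2096.4 − 764.1 ≈ 1332.3 mm.
Ratio = 1332.3 / 783.57 ≈ 1.70.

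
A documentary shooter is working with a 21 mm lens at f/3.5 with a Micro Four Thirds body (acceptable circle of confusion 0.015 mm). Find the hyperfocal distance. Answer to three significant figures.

Hyperfocal distance H = f²/(N·c) + f = 21²/(3.5 × 0.015) + 21 = 441/0.0525 + 21 ≈ 8421.0 mm ≈ 8.42 m.

8.42 m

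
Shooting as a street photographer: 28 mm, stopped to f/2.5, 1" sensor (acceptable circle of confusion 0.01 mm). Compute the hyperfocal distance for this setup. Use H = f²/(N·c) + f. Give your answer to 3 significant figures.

31.4 m

Hyperfocal distance H = f²/(N·c) + f = 28²/(2.5 × 0.01) + 28 = 784/0.025 + 28 ≈ 31388.0 mm ≈ 31.4 m.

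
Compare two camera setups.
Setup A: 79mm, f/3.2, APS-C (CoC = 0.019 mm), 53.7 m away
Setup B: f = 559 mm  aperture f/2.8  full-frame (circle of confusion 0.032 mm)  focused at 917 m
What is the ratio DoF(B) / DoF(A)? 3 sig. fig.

Setup A: H = 79²/(3.2×0.019) + 79 ≈ 102727.0 mm; DoF = Df − Dn = 112432 − 35274 ≈ 77158 mm.
Setup B: H = 559²/(2.8×0.032) + 559 ≈ 3488070.2 mm; DoF = Df − Dn = 1243859 − 726177 ≈ 517682 mm.
Ratio = 517682 / 77158 ≈ 6.71.

6.71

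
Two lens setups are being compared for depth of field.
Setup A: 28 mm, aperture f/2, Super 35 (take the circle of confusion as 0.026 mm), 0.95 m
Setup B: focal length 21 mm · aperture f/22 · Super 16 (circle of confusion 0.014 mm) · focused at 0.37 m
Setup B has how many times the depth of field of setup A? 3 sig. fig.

Setup A: H = 28²/(2×0.026) + 28 ≈ 15104.9 mm; DoF = Df − Dn = 1011.88 − 895.25 ≈ 116.63 mm.
Setup B: H = 21²/(22×0.014) + 21 ≈ 1452.8 mm; DoF = Df − Dn = 489.25 − 297.49 ≈ 191.76 mm.
Ratio = 191.76 / 116.63 ≈ 1.64.

1.64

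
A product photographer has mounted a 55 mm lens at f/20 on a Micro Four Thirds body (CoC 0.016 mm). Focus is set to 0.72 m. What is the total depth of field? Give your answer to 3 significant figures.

102 mm

Hyperfocal distance H = f²/(N·c) + f = 55²/(20 × 0.016) + 55 = 3025/0.32 + 55 ≈ 9508.1 mm ≈ 9.508 m.
Near limit Dn = s·(H − f)/(H + s − 2f) = 720 × (9508.1 − 55) / (9508.1 + 720 − 2 × 55) = 720 × 9453.1 / 10118.1 ≈ 672.68 mm.
Far limit Df = s·(H − f)/(H − s) = 720 × (9508.1 − 55) / (9508.1 − 720) = 720 × 9453.1 / 8788.1 ≈ 774.48 mm.
Depth of field = Df − Dn = 774.48 − 672.68 ≈ 101.80 mm.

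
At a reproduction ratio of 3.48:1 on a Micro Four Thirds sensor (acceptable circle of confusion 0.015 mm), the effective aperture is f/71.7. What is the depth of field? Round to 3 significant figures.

At magnification m, DoF ≈ 2·N_eff·c/m² = 2 × 71.7 × 0.015 / 3.48² = 2.151 / 12.11 ≈ 0.178 mm.

0.178 mm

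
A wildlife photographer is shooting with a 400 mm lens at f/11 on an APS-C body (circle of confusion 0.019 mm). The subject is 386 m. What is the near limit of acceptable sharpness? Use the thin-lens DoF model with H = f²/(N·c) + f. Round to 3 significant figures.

257 m

Hyperfocal distance H = f²/(N·c) + f = 400²/(11 × 0.019) + 400 = 160000/0.209 + 400 ≈ 765950.2 mm ≈ 766.0 m.
Near limit Dn = s·(H − f)/(H + s − 2f) = 386000 × (765950.2 − 400) / (765950.2 + 386000 − 2 × 400) = 386000 × 765550.2 / 1151150.2 ≈ 256702 mm ≈ 257 m.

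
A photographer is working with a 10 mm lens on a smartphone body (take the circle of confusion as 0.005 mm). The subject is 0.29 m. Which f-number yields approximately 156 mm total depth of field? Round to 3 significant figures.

Write h = H − f = f²/(N·c). The thin-lens limits are Dn = s·h/(h + (s−f)) and Df = s·h/(h − (s−f)), so DoF = Df − Dn = 2·s·(s−f)·h / (h² − (s−f)²).
That is a quadratic in h: DoF·h² − 2·s·(s−f)·h − DoF·(s−f)² = 0 ⇒ h = (s−f)·(s + √(s² + DoF²)) / DoF = 280 × (290 + √(290² + 156²)) / 156 = 280 × (290 + 329.296) / 156 ≈ 1111.6 mm.
Then N = f²/(c·h) = 10² / (0.005 × 1111.6) = 100 / 5.5578 ≈ 18.

f/18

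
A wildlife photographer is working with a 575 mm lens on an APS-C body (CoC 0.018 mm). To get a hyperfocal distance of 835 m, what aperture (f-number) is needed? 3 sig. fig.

Rearrange H = f²/(N·c) + f for N: N = f² / ((H − f)·c).
N = 575² / ((835000 − 575) × 0.018) = 330625 / 15020 ≈ 22.

f/22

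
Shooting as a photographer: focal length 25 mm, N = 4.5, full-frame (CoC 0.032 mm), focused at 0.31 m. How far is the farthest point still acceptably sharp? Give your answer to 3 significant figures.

332 mm

Hyperfocal distance H = f²/(N·c) + f = 25²/(4.5 × 0.032) + 25 = 625/0.144 + 25 ≈ 4365.3 mm ≈ 4.365 m.
Far limit Df = s·(H − f)/(H − s) = 310 × (4365.3 − 25) / (4365.3 − 310) = 310 × 4340.3 / 4055.3 ≈ 331.79 mm.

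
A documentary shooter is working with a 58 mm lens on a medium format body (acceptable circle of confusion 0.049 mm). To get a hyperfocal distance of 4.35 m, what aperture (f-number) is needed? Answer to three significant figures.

Rearrange H = f²/(N·c) + f for N: N = f² / ((H − f)·c).
N = 58² / ((4350 − 58) × 0.049) = 3364 / 210.3 ≈ 16.

f/16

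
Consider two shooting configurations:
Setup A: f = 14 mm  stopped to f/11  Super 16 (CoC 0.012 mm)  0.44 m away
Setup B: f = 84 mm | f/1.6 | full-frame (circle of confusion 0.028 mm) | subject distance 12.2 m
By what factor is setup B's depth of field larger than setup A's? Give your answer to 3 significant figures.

6.86

Setup A: H = 14²/(11×0.012) + 14 ≈ 1498.8 mm; DoF = Df − Dn = 617.02 − 341.91 ≈ 275.11 mm.
Setup B: H = 84²/(1.6×0.028) + 84 ≈ 157584.0 mm; DoF = Df − Dn = 13216.7 − 11328.5 ≈ 1888.2 mm.
Ratio = 1888.2 / 275.11 ≈ 6.86.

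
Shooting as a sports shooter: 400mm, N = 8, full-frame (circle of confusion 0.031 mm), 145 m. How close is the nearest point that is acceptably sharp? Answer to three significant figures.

118 m

Hyperfocal distance H = f²/(N·c) + f = 400²/(8 × 0.031) + 400 = 160000/0.248 + 400 ≈ 645561.3 mm ≈ 645.6 m.
Near limit Dn = s·(H − f)/(H + s − 2f) = 145000 × (645561.3 − 400) / (645561.3 + 145000 − 2 × 400) = 145000 × 645161.3 / 789761.3 ≈ 118451 mm ≈ 118 m.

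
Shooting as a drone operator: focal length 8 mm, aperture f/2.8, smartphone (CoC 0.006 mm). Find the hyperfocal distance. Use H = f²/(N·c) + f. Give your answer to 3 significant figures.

3.82 m

Hyperfocal distance H = f²/(N·c) + f = 8²/(2.8 × 0.006) + 8 = 64/0.0168 + 8 ≈ 3817.5 mm ≈ 3.82 m.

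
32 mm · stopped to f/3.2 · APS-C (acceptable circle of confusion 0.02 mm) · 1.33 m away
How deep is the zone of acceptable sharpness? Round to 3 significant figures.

Hyperfocal distance H = f²/(N·c) + f = 32²/(3.2 × 0.02) + 32 = 1024/0.064 + 32 ≈ 16032.0 mm ≈ 16.03 m.
Near limit Dn = s·(H − f)/(H + s − 2f) = 1330 × (16032.0 − 32) / (16032.0 + 1330 − 2 × 32) = 1330 × 16000.0 / 17298.0 ≈ 1230.20 mm.
Far limit Df = s·(H − f)/(H − s) = 1330 × (16032.0 − 32) / (16032.0 − 1330) = 1330 × 16000.0 / 14702.0 ≈ 1447.42 mm.
Depth of field = Df − Dn = 1447.42 − 1230.20 ≈ 217.22 mm.

217 mm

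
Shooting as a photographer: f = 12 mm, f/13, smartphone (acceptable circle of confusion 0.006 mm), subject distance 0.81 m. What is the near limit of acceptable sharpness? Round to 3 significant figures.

0.566 m

Hyperfocal distance H = f²/(N·c) + f = 12²/(13 × 0.006) + 12 = 144/0.078 + 12 ≈ 1858.2 mm ≈ 1.858 m.
Near limit Dn = s·(H − f)/(H + s − 2f) = 810 × (1858.2 − 12) / (1858.2 + 810 − 2 × 12) = 810 × 1846.2 / 2644.2 ≈ 565.54 mm ≈ 0.566 m.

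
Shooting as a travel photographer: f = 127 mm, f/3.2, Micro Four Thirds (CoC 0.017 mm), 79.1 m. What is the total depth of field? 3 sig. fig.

45.4 m

Hyperfocal distance H = f²/(N·c) + f = 127²/(3.2 × 0.017) + 127 = 16129/0.0544 + 127 ≈ 296616.0 mm ≈ 296.6 m.
Near limit Dn = s·(H − f)/(H + s − 2f) = 79100 × (296616.0 − 127) / (296616.0 + 79100 − 2 × 127) = 79100 × 296489.0 / 375462.0 ≈ 62462 mm.
Far limit Df = s·(H − f)/(H − s) = 79100 × (296616.0 − 127) / (296616.0 − 79100) = 79100 × 296489.0 / 217516.0 ≈ 107819 mm.
Depth of field = Df − Dn = 107819 − 62462 ≈ 45357 mm ≈ 45.4 m.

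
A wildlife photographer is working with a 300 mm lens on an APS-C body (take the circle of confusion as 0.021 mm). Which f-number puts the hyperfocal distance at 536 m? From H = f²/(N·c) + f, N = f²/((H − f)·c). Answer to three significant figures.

f/8

Rearrange H = f²/(N·c) + f for N: N = f² / ((H − f)·c).
N = 300² / ((536000 − 300) × 0.021) = 90000 / 11250 ≈ 8.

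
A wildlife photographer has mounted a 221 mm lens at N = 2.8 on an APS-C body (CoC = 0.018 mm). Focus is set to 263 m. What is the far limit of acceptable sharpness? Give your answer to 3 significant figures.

Hyperfocal distance H = f²/(N·c) + f = 221²/(2.8 × 0.018) + 221 = 48841/0.0504 + 221 ≈ 969288.5 mm ≈ 969.3 m.
Far limit Df = s·(H − f)/(H − s) = 263000 × (969288.5 − 221) / (969288.5 − 263000) = 263000 × 969067.5 / 706288.5 ≈ 360851 mm ≈ 361 m.

361 m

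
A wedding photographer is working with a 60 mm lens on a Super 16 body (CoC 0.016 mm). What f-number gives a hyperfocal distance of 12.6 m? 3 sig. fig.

f/17.9

Rearrange H = f²/(N·c) + f for N: N = f² / ((H − f)·c).
N = 60² / ((12600 − 60) × 0.016) = 3600 / 200.6 ≈ 17.9.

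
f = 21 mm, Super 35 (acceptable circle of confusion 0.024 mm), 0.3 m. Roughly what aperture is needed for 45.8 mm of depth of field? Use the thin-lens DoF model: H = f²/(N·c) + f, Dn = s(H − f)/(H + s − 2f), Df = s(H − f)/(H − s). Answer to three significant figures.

f/5

Write h = H − f = f²/(N·c). The thin-lens limits are Dn = s·h/(h + (s−f)) and Df = s·h/(h − (s−f)), so DoF = Df − Dn = 2·s·(s−f)·h / (h² − (s−f)²).
That is a quadratic in h: DoF·h² − 2·s·(s−f)·h − DoF·(s−f)² = 0 ⇒ h = (s−f)·(s + √(s² + DoF²)) / DoF = 279 × (300 + √(300² + 45.8²)) / 45.8 = 279 × (300 + 303.476) / 45.8 ≈ 3676.2 mm.
Then N = f²/(c·h) = 21² / (0.024 × 3676.2) = 441 / 88.229 ≈ 5.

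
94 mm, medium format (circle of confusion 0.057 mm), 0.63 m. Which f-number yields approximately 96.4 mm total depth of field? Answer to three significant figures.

Write h = H − f = f²/(N·c). The thin-lens limits are Dn = s·h/(h + (s−f)) and Df = s·h/(h − (s−f)), so DoF = Df − Dn = 2·s·(s−f)·h / (h² − (s−f)²).
That is a quadratic in h: DoF·h² − 2·s·(s−f)·h − DoF·(s−f)² = 0 ⇒ h = (s−f)·(s + √(s² + DoF²)) / DoF = 536 × (630 + √(630² + 96.4²)) / 96.4 = 536 × (630 + 637.333) / 96.4 ≈ 7046.6 mm.
Then N = f²/(c·h) = 94² / (0.057 × 7046.6) = 8836 / 401.66 ≈ 22.

f/22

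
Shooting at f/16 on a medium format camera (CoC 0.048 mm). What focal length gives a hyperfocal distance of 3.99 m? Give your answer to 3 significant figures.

From H = f²/(N·c) + f, with f ≪ H: f ≈ √(H·N·c) = √(3990 × 16 × 0.048) = √3064.3 ≈ 55.36 mm.
Exact: f² + N·c·f − N·c·H = 0 ⇒ f = (−N·c + √((N·c)² + 4·N·c·H))/2 = (−0.768 + √12258)/2 ≈ 54.974 mm ≈ 55.0 mm.

55.0 mm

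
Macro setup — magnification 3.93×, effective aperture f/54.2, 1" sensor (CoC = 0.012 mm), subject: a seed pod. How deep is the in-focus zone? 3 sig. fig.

At magnification m, DoF ≈ 2·N_eff·c/m² = 2 × 54.2 × 0.012 / 3.93² = 1.301 / 15.44 ≈ 0.0842 mm.

0.0842 mm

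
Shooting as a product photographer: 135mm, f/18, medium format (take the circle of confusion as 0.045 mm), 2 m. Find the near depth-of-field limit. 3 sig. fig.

1.85 m

Hyperfocal distance H = f²/(N·c) + f = 135²/(18 × 0.045) + 135 = 18225/0.81 + 135 ≈ 22635.0 mm ≈ 22.64 m.
Near limit Dn = s·(H − f)/(H + s − 2f) = 2000 × (22635.0 − 135) / (22635.0 + 2000 − 2 × 135) = 2000 × 22500.0 / 24365.0 ≈ 1846.9 mm ≈ 1.85 m.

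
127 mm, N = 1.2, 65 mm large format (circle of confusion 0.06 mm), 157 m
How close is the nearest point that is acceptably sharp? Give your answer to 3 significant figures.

Hyperfocal distance H = f²/(N·c) + f = 127²/(1.2 × 0.06) + 127 = 16129/0.072 + 127 ≈ 224140.9 mm ≈ 224.1 m.
Near limit Dn = s·(H − f)/(H + s − 2f) = 157000 × (224140.9 − 127) / (224140.9 + 157000 − 2 × 127) = 157000 × 224013.9 / 380886.9 ≈ 92338 mm ≈ 92.3 m.

92.3 m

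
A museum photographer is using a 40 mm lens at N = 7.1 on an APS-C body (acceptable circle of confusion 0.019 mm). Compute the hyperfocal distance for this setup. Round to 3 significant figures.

11.9 m

Hyperfocal distance H = f²/(N·c) + f = 40²/(7.1 × 0.019) + 40 = 1600/0.1349 + 40 ≈ 11900.6 mm ≈ 11.9 m.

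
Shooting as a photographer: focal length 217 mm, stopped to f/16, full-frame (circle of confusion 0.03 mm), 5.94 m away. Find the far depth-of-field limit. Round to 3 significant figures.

Hyperfocal distance H = f²/(N·c) + f = 217²/(16 × 0.03) + 217 = 47089/0.48 + 217 ≈ 98319.1 mm ≈ 98.32 m.
Far limit Df = s·(H − f)/(H − s) = 5940 × (98319.1 − 217) / (98319.1 − 5940) = 5940 × 98102.1 / 92379.1 ≈ 6308.0 mm ≈ 6.31 m.

6.31 m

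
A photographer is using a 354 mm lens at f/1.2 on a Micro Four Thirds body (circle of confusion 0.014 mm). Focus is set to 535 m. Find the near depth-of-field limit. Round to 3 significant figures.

499 m

Hyperfocal distance H = f²/(N·c) + f = 354²/(1.2 × 0.014) + 354 = 125316/0.0168 + 354 ≈ 7459639.7 mm ≈ 7460 m.
Near limit Dn = s·(H − f)/(H + s − 2f) = 535000 × (7459639.7 − 354) / (7459639.7 + 535000 − 2 × 354) = 535000 × 7459285.7 / 7993931.7 ≈ 499218 mm ≈ 499 m.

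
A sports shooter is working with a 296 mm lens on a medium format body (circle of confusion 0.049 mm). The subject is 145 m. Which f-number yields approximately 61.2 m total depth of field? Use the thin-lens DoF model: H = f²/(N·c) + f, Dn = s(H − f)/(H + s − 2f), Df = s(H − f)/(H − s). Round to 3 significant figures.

f/2.50

Write h = H − f = f²/(N·c). The thin-lens limits are Dn = s·h/(h + (s−f)) and Df = s·h/(h − (s−f)), so DoF = Df − Dn = 2·s·(s−f)·h / (h² − (s−f)²).
That is a quadratic in h: DoF·h² − 2·s·(s−f)·h − DoF·(s−f)² = 0 ⇒ h = (s−f)·(s + √(s² + DoF²)) / DoF = 144704 × (145000 + √(145000² + 61200²)) / 61200 = 144704 × (145000 + 157386) / 61200 ≈ 714976 mm.
Then N = f²/(c·h) = 296² / (0.049 × 714976) = 87616 / 35034 ≈ 2.50.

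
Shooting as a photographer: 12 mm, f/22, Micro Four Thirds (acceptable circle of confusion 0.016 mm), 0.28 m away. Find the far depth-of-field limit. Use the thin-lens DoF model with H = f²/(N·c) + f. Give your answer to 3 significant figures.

0.812 m

Hyperfocal distance H = f²/(N·c) + f = 12²/(22 × 0.016) + 12 = 144/0.352 + 12 ≈ 421.1 mm ≈ 0.421 m.
Far limit Df = s·(H − f)/(H − s) = 280 × (421.1 − 12) / (421.1 − 280) = 280 × 409.1 / 141.1 ≈ 811.86 mm ≈ 0.812 m.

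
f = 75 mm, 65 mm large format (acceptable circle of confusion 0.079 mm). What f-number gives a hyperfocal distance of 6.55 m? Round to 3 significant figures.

Rearrange H = f²/(N·c) + f for N: N = f² / ((H − f)·c).
N = 75² / ((6550 − 75) × 0.079) = 5625 / 511.5 ≈ 11.

f/11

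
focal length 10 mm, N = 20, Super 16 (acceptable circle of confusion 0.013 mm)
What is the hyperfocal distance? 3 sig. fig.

Hyperfocal distance H = f²/(N·c) + f = 10²/(20 × 0.013) + 10 = 100/0.26 + 10 ≈ 394.6 mm ≈ 0.395 m.

395 mm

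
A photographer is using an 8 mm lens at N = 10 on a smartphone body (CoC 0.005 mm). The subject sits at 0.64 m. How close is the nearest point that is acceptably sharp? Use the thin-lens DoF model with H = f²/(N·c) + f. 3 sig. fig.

428 mm

Hyperfocal distance H = f²/(N·c) + f = 8²/(10 × 0.005) + 8 = 64/0.05 + 8 ≈ 1288.0 mm ≈ 1.288 m.
Near limit Dn = s·(H − f)/(H + s − 2f) = 640 × (1288.0 − 8) / (1288.0 + 640 − 2 × 8) = 640 × 1280.0 / 1912.0 ≈ 428.45 mm.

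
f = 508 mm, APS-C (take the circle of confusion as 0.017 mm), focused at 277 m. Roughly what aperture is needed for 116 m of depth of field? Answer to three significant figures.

f/11

Write h = H − f = f²/(N·c). The thin-lens limits are Dn = s·h/(h + (s−f)) and Df = s·h/(h − (s−f)), so DoF = Df − Dn = 2·s·(s−f)·h / (h² − (s−f)²).
That is a quadratic in h: DoF·h² − 2·s·(s−f)·h − DoF·(s−f)² = 0 ⇒ h = (s−f)·(s + √(s² + DoF²)) / DoF = 276492 × (277000 + √(277000² + 116000²)) / 116000 = 276492 × (277000 + 300308) / 116000 ≈ 1376044 mm.
Then N = f²/(c·h) = 508² / (0.017 × 1376044) = 258064 / 23393 ≈ 11.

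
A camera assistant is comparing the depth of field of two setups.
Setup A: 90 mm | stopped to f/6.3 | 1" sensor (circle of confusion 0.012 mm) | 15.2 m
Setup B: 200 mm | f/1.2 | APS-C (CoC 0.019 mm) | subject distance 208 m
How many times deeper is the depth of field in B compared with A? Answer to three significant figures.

Setup A: H = 90²/(6.3×0.012) + 90 ≈ 107232.9 mm; DoF = Df − Dn = 17695.5 − 13321.3 ≈ 4374.2 mm.
Setup B: H = 200²/(1.2×0.019) + 200 ≈ 1754586.0 mm; DoF = Df − Dn = 235947 − 185972 ≈ 49975 mm.
Ratio = 49975 / 4374.2 ≈ 11.4.

11.4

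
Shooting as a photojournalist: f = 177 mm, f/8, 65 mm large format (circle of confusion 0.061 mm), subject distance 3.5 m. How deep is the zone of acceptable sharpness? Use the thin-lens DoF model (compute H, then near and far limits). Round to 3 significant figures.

363 mm

Hyperfocal distance H = f²/(N·c) + f = 177²/(8 × 0.061) + 177 = 31329/0.488 + 177 ≈ 64375.8 mm ≈ 64.38 m.
Near limit Dn = s·(H − f)/(H + s − 2f) = 3500 × (64375.8 − 177) / (64375.8 + 3500 − 2 × 177) = 3500 × 64198.8 / 67521.8 ≈ 3327.75 mm.
Far limit Df = s·(H − f)/(H − s) = 3500 × (64375.8 − 177) / (64375.8 − 3500) = 3500 × 64198.8 / 60875.8 ≈ 3691.05 mm.
Depth of field = Df − Dn = 3691.05 − 3327.75 ≈ 363.30 mm.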